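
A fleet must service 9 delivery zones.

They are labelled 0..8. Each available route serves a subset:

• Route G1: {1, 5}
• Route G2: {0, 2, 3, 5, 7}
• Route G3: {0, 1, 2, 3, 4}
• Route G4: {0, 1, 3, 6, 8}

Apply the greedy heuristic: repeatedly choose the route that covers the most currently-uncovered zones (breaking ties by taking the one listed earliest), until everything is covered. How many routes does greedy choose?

Greedy: pick G2 (covers 5 new) → pick G4 (covers 3 new) → pick G3 (covers 1 new). Total picks: 3.

3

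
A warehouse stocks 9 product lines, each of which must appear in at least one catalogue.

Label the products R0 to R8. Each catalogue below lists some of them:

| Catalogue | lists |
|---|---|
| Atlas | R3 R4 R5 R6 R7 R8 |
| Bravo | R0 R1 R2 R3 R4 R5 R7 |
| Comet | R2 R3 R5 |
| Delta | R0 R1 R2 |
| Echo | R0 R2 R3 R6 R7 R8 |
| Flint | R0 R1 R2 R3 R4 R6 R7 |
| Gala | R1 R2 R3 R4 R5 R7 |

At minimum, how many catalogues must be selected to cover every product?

Atlas and Flint together: Atlas ∪ Flint = {R0, R1, R2, R3, R4, R5, R6, R7, R8} — every product is covered.
No single catalogue has all 9 products (the largest, Bravo, has 7), so 2 is optimal.

2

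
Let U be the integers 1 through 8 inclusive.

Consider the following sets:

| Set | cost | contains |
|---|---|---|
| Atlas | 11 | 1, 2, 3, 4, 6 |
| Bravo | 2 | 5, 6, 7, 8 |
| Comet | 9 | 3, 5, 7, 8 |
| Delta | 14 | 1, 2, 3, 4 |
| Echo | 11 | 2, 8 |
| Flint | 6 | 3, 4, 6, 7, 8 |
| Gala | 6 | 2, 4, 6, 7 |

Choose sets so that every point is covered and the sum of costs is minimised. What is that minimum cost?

13

Atlas, Bravo together cover every point (Atlas ∪ Bravo = {1, 2, 3, 4, 5, 6, 7, 8}); total cost 11 + 2 = 13.
No covering selection has total cost below 13.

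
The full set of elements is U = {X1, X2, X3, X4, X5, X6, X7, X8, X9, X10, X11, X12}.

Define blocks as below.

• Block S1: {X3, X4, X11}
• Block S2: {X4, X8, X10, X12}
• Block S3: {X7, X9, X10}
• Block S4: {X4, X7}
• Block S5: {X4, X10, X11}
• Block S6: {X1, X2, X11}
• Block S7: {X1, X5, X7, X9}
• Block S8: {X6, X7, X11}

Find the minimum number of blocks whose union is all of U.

5

Take {S1, S2, S6, S7, S8}. Their union is {X1, X2, X3, X4, X5, X6, X7, X8, X9, X10, X11, X12}, which is all 12 elements.
No 4 of the 8 blocks cover everything (all 70 combinations miss at least one element), so 5 is optimal.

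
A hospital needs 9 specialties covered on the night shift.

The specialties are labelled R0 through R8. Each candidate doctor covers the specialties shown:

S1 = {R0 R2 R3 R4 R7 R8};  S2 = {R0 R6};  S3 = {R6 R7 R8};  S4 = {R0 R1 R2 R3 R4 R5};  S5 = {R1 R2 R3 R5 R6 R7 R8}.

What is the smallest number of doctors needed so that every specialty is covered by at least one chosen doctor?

Take {S3, S4}. Their union is {R0, R1, R2, R3, R4, R5, R6, R7, R8}, which is all 9 specialties.
No single doctor has all 9 specialties (the largest, S5, has 7), so 2 is optimal.

2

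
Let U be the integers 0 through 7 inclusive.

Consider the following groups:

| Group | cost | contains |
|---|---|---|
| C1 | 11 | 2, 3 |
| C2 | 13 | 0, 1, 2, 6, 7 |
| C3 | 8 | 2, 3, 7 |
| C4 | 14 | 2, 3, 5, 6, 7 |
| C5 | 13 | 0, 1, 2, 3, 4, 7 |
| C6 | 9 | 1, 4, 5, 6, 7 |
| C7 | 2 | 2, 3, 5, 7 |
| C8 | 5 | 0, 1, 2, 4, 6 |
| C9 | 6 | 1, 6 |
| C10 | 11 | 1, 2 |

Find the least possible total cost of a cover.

C7, C8 together cover every point (C7 ∪ C8 = {0, 1, 2, 3, 4, 5, 6, 7}); total cost 2 + 5 = 7.
No covering selection has total cost below 7.

7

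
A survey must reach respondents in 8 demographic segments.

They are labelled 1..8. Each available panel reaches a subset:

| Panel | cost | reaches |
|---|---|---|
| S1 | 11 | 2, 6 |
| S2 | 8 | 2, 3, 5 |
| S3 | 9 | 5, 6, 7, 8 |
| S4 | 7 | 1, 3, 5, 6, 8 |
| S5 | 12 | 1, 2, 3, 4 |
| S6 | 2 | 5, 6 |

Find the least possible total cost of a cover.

21

S3, S5 together cover every segment (S3 ∪ S5 = {1, 2, 3, 4, 5, 6, 7, 8}); total cost 9 + 12 = 21.
The greedy pick S6, S4, S5, S3 costs 30; no covering selection beats 21.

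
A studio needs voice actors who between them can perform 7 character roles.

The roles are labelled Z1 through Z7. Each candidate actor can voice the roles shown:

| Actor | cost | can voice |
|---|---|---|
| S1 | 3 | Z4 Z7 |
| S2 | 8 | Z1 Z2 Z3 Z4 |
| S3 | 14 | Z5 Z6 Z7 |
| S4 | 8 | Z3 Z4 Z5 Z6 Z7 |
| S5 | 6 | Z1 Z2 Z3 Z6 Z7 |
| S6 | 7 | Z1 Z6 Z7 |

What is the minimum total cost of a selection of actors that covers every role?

14

S4, S5 together cover every role (S4 ∪ S5 = {Z1, Z2, Z3, Z4, Z5, Z6, Z7}); total cost 8 + 6 = 14.
The greedy pick S5, S1, S4 costs 17; no covering selection beats 14.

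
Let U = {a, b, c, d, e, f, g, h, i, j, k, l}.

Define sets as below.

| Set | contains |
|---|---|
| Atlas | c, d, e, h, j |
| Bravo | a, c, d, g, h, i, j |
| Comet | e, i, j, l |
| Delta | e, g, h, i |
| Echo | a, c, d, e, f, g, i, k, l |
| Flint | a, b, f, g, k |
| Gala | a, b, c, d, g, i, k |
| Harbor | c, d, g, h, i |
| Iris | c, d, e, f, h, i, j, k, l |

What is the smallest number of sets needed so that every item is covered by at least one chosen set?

Flint and Iris together: Flint ∪ Iris = {a, b, c, d, e, f, g, h, i, j, k, l} — every item is covered.
No single set has all 12 items (the largest, Echo, has 9), so 2 is optimal.

2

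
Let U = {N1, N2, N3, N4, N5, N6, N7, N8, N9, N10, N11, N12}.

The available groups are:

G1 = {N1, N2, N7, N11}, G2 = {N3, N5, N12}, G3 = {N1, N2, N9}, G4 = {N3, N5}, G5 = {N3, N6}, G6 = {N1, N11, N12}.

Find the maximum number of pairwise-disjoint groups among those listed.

G4, G6 are pairwise disjoint (G4={N3,N5}; G6={N1,N11,N12}).
Every remaining group overlaps one of these, and no 3 of the listed groups are pairwise disjoint, so 2 is the maximum.

2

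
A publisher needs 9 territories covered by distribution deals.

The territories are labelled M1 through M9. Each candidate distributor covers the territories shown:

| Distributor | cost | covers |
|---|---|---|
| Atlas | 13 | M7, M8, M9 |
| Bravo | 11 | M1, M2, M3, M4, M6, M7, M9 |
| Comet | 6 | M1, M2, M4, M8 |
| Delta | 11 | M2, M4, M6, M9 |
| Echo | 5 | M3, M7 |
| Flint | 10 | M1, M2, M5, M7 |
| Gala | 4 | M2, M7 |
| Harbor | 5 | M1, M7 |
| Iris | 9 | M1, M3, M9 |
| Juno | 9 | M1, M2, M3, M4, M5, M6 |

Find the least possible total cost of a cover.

22

Atlas, Juno together cover every territory (Atlas ∪ Juno = {M1, M2, M3, M4, M5, M6, M7, M8, M9}); total cost 13 + 9 = 22.
The greedy pick Comet, Echo, Juno, Iris costs 29; no covering selection beats 22.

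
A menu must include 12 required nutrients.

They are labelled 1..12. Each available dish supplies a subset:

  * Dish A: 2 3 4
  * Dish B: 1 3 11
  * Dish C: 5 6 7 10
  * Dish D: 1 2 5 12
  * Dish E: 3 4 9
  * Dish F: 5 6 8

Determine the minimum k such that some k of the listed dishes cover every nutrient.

Take {B, C, D, E, F}. Their union is {1, 2, 3, 4, 5, 6, 7, 8, 9, 10, 11, 12}, which is all 12 nutrients.
No 4 of the 6 dishes cover everything (all 15 combinations miss at least one nutrient), so 5 is optimal.

5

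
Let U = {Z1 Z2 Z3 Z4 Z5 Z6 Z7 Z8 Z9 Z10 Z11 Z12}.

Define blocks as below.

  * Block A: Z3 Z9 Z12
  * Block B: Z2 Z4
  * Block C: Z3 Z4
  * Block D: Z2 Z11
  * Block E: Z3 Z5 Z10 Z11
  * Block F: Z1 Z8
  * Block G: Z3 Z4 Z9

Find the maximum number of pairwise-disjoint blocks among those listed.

3

A, B, F are pairwise disjoint (A={Z3,Z9,Z12}; B={Z2,Z4}; F={Z1,Z8}).
Every remaining block overlaps one of these, and no 4 of the listed blocks are pairwise disjoint, so 3 is the maximum.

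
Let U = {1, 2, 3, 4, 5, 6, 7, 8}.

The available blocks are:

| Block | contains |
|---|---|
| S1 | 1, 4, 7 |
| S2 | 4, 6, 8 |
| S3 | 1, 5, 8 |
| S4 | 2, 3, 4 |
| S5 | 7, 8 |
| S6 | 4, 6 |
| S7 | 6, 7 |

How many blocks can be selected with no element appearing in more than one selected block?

S3, S4, S7 are pairwise disjoint (S3={1,5,8}; S4={2,3,4}; S7={6,7}).
Every remaining block overlaps one of these, and no 4 of the listed blocks are pairwise disjoint, so 3 is the maximum.

3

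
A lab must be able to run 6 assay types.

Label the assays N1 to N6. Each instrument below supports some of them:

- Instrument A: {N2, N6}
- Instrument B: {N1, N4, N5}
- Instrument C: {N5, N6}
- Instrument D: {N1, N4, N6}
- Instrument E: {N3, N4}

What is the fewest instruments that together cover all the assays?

Take {A, B, E}. Their union is {N1, N2, N3, N4, N5, N6}, which is all 6 assays.
Only A contains N2, so A is forced; the remaining 4 assays need at least 2 more instruments (each remaining instrument adds at most 3) — so at least 3 instruments are needed, and 3 is optimal.

3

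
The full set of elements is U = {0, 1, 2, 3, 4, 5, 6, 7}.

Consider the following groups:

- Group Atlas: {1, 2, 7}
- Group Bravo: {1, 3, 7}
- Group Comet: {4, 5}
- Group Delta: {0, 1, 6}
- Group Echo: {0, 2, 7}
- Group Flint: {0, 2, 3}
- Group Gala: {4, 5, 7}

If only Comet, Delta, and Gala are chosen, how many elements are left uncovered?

2

Union of Comet, Delta, Gala = {0, 1, 4, 5, 6, 7}.
Not covered: 2, 3 — 2 elements.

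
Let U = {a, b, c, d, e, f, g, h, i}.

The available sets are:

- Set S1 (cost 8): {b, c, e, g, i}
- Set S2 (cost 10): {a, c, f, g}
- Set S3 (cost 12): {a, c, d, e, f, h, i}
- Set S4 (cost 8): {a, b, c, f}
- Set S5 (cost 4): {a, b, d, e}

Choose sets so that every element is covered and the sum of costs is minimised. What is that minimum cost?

20

S1, S3 together cover every element (S1 ∪ S3 = {a, b, c, d, e, f, g, h, i}); total cost 8 + 12 = 20.
The greedy pick S5, S1, S3 costs 24; no covering selection beats 20.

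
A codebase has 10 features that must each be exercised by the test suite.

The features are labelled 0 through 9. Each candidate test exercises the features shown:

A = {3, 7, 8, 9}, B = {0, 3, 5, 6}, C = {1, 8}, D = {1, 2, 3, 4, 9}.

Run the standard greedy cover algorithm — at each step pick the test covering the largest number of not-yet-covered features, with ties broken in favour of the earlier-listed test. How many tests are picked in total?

3

Greedy: pick D (covers 5 new) → pick B (covers 3 new) → pick A (covers 2 new). Total picks: 3.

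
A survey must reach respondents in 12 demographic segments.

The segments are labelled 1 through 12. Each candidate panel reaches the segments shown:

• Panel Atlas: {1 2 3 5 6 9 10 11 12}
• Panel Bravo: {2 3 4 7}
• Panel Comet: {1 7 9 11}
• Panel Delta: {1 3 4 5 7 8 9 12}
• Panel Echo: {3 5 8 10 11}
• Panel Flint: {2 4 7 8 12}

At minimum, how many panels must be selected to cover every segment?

Atlas and Flint together: Atlas ∪ Flint = {1, 2, 3, 4, 5, 6, 7, 8, 9, 10, 11, 12} — every segment is covered.
No single panel has all 12 segments (the largest, Atlas, has 9), so 2 is optimal.

2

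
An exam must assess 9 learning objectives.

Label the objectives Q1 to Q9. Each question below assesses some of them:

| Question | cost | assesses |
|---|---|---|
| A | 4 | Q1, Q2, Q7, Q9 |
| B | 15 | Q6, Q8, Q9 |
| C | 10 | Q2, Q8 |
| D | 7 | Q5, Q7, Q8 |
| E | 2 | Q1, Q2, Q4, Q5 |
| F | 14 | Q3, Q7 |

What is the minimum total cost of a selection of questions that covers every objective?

31

B, E, F together cover every objective (B ∪ E ∪ F = {Q1, Q2, Q3, Q4, Q5, Q6, Q7, Q8, Q9}); total cost 15 + 2 + 14 = 31.
The greedy pick E, A, D, F, B costs 42; no covering selection beats 31.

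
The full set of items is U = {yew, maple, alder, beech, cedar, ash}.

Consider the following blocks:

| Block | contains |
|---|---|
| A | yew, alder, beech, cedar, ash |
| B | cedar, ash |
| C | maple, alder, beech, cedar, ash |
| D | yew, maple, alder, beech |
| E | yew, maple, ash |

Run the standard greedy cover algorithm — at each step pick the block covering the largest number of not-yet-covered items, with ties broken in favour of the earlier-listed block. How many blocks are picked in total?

2

Greedy: pick A (covers 5 new) → pick C (covers 1 new). Total picks: 2.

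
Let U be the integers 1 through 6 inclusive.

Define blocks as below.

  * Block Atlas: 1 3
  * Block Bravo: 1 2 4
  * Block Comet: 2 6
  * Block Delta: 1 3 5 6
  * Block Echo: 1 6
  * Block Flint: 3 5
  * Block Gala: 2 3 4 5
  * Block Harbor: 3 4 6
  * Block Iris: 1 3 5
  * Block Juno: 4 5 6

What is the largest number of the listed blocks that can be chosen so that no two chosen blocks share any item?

2

Echo, Flint are pairwise disjoint (Echo={1,6}; Flint={3,5}).
Every remaining block overlaps one of these, and no 3 of the listed blocks are pairwise disjoint, so 2 is the maximum.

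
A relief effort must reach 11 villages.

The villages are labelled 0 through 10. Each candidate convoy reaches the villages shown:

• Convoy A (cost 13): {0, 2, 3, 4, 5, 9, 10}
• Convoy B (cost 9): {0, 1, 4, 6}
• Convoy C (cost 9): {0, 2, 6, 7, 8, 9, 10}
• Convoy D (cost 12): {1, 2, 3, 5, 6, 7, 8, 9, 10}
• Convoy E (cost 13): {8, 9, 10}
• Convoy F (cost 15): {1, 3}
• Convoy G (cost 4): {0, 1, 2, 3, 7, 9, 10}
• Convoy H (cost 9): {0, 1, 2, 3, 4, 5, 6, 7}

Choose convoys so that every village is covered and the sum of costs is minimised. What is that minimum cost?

18

C, H together cover every village (C ∪ H = {0, 1, 2, 3, 4, 5, 6, 7, 8, 9, 10}); total cost 9 + 9 = 18.
The greedy pick G, H, C costs 22; no covering selection beats 18.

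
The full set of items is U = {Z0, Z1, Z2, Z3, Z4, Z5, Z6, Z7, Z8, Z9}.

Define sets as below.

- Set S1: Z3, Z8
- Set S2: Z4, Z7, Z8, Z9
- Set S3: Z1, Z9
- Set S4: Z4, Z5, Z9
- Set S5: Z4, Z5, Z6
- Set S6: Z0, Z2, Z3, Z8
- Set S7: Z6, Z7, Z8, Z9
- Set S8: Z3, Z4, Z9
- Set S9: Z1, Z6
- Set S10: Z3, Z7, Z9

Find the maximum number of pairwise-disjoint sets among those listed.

S1, S4, S9 are pairwise disjoint (S1={Z3,Z8}; S4={Z4,Z5,Z9}; S9={Z1,Z6}).
Every remaining set overlaps one of these, and no 4 of the listed sets are pairwise disjoint, so 3 is the maximum.

3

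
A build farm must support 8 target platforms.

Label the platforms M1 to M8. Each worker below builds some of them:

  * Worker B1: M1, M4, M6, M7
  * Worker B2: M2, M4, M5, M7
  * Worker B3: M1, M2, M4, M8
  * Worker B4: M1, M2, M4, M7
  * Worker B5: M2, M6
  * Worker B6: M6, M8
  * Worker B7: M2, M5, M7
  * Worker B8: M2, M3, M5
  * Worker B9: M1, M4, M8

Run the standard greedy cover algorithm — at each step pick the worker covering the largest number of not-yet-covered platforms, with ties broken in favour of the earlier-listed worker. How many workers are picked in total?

Greedy: pick B1 (covers 4 new) → pick B8 (covers 3 new) → pick B3 (covers 1 new). Total picks: 3.

3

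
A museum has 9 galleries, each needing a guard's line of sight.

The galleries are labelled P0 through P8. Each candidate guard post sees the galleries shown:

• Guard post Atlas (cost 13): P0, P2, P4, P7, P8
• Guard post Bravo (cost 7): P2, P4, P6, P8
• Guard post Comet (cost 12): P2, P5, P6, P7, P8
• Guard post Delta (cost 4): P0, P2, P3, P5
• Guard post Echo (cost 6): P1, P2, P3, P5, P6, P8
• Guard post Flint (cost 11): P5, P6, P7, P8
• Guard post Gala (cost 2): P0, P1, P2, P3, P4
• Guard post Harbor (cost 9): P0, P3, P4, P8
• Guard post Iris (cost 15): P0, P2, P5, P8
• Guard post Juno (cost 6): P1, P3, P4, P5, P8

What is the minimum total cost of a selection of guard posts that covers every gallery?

Flint, Gala together cover every gallery (Flint ∪ Gala = {P0, P1, P2, P3, P4, P5, P6, P7, P8}); total cost 11 + 2 = 13.
The greedy pick Gala, Echo, Flint costs 19; no covering selection beats 13.

13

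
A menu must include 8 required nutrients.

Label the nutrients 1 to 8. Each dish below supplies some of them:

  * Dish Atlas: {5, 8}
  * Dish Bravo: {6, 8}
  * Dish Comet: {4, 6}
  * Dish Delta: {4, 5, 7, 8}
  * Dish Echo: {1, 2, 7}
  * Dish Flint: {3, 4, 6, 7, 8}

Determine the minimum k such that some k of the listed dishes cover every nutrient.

Atlas and Echo and Flint together: Atlas ∪ Echo ∪ Flint = {1, 2, 3, 4, 5, 6, 7, 8} — every nutrient is covered.
Only Echo contains 1, so Echo is forced; the remaining 5 nutrients need at least 2 more dishes (each remaining dish adds at most 4) — so at least 3 dishes are needed, and 3 is optimal.

3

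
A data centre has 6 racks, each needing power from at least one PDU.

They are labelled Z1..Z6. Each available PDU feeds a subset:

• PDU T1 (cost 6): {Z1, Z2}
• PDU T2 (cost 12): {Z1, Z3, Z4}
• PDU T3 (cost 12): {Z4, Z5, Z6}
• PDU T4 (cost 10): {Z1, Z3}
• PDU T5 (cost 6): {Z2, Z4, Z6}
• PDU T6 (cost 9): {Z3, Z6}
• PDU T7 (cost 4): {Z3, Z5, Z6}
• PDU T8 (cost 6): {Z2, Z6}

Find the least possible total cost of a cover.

T1, T5, T7 together cover every rack (T1 ∪ T5 ∪ T7 = {Z1, Z2, Z3, Z4, Z5, Z6}); total cost 6 + 6 + 4 = 16.
No covering selection has total cost below 16.

16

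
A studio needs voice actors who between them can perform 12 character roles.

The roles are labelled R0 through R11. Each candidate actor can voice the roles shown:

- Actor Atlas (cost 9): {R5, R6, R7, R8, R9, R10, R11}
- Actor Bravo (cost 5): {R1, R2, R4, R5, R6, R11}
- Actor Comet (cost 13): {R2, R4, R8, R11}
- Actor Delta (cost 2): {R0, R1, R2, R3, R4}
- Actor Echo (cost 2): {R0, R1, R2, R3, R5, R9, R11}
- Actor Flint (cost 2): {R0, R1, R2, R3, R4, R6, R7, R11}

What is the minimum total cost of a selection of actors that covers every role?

Atlas, Delta together cover every role (Atlas ∪ Delta = {R0, R1, R2, R3, R4, R5, R6, R7, R8, R9, R10, R11}); total cost 9 + 2 = 11.
The greedy pick Flint, Echo, Atlas costs 13; no covering selection beats 11.

11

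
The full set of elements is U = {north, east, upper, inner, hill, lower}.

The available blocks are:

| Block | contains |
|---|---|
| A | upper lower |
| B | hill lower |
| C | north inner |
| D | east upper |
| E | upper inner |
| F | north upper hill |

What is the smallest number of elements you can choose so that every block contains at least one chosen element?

3

The 3 elements {north, upper, lower} hit every block.
The blocks B, C, D are pairwise disjoint, so any hitting set needs a separate element for each — at least 3. Hence 3 is optimal.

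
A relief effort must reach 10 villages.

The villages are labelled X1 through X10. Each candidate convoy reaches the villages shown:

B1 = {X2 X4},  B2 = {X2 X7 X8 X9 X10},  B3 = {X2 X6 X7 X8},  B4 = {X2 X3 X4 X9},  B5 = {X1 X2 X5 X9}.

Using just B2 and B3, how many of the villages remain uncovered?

Union of B2, B3 = {X2, X6, X7, X8, X9, X10}.
Not covered: X1, X3, X4, X5 — 4 villages.

4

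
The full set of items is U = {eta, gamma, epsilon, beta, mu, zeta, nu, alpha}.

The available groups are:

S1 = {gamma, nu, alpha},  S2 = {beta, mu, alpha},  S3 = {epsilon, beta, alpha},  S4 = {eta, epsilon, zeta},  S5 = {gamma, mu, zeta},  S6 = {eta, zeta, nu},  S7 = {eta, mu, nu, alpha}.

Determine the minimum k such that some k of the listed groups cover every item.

3

Take {S3, S5, S6}. Their union is {eta, gamma, epsilon, beta, mu, zeta, nu, alpha}, which is all 8 items.
No 2 of the 7 groups cover everything (all 21 combinations miss at least one item), so 3 is optimal.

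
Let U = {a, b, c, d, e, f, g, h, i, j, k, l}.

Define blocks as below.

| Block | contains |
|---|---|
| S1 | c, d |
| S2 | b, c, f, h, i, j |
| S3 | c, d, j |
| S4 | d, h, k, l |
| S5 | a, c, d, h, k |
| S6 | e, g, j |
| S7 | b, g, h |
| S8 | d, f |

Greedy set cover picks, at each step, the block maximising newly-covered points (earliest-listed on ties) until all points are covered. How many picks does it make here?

Greedy: pick S2 (covers 6 new) → pick S4 (covers 3 new) → pick S6 (covers 2 new) → pick S5 (covers 1 new). Total picks: 4.

4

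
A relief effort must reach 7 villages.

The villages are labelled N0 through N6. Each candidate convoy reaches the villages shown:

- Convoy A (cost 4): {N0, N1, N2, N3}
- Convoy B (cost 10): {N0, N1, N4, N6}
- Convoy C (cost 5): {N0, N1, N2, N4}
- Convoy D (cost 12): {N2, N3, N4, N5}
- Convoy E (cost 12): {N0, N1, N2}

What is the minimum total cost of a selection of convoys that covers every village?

B, D together cover every village (B ∪ D = {N0, N1, N2, N3, N4, N5, N6}); total cost 10 + 12 = 22.
The greedy pick A, B, D costs 26; no covering selection beats 22.

22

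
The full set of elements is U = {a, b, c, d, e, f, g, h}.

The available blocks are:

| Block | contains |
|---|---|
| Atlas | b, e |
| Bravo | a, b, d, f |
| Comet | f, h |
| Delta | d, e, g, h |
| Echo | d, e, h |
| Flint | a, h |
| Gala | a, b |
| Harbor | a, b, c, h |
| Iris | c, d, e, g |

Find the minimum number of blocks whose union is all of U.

Bravo, Comet, and Iris cover everything between them: the union {a, b, c, d, e, f, g, h} is all of U.
No 2 of the 9 blocks cover everything (all 36 combinations miss at least one element), so 3 is optimal.

3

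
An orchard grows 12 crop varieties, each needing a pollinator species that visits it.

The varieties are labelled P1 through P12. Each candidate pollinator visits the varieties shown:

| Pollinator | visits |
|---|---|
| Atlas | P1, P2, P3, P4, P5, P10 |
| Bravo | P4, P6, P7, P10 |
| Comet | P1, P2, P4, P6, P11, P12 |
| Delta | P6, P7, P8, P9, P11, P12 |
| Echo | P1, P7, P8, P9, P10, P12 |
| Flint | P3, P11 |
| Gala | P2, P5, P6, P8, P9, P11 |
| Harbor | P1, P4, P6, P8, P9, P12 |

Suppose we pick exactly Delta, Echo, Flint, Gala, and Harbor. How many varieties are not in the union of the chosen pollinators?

0

Union of Delta, Echo, Flint, Gala, Harbor = {P1, P2, P3, P4, P5, P6, P7, P8, P9, P10, P11, P12} — that's every variety, so 0 are uncovered.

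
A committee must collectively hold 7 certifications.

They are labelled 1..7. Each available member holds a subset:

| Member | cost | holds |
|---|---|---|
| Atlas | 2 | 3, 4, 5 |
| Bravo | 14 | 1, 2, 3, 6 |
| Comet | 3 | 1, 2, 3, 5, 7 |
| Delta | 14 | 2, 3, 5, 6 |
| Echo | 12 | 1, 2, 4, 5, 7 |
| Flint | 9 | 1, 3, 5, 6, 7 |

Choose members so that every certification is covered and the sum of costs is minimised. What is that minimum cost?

14

Atlas, Comet, Flint together cover every certification (Atlas ∪ Comet ∪ Flint = {1, 2, 3, 4, 5, 6, 7}); total cost 2 + 3 + 9 = 14.
No covering selection has total cost below 14.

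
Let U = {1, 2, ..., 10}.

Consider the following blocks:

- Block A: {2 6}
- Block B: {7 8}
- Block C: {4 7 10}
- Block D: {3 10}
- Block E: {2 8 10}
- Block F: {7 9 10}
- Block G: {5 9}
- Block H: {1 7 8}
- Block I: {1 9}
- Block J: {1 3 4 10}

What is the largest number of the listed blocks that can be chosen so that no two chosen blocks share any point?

4

A, B, G, J are pairwise disjoint (A={2,6}; B={7,8}; G={5,9}; J={1,3,4,10}).
Every remaining block overlaps one of these, and no 5 of the listed blocks are pairwise disjoint, so 4 is the maximum.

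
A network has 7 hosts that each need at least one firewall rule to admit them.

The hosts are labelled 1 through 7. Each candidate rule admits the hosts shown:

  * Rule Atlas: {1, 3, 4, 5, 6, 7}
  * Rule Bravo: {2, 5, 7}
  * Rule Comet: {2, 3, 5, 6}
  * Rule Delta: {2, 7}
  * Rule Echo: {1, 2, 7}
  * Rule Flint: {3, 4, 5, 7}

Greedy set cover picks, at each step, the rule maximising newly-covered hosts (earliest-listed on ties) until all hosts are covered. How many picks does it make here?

Greedy: pick Atlas (covers 6 new) → pick Bravo (covers 1 new). Total picks: 2.

2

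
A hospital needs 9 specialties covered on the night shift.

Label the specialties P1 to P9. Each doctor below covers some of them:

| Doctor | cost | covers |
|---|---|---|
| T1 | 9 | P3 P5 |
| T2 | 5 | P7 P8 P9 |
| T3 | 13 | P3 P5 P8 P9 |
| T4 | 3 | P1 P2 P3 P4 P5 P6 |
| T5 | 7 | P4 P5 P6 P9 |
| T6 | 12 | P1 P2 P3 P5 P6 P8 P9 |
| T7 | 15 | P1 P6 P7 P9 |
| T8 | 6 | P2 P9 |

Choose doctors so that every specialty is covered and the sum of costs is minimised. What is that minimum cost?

T2, T4 together cover every specialty (T2 ∪ T4 = {P1, P2, P3, P4, P5, P6, P7, P8, P9}); total cost 5 + 3 = 8.
No covering selection has total cost below 8.

8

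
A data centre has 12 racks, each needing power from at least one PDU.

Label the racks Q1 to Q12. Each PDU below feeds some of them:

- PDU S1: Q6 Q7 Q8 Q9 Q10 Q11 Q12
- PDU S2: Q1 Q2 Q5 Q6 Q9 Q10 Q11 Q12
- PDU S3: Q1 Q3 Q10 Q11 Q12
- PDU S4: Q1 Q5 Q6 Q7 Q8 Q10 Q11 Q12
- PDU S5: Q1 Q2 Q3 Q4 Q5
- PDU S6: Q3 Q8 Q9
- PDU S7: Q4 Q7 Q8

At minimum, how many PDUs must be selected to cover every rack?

2

S1 and S5 together: S1 ∪ S5 = {Q1, Q2, Q3, Q4, Q5, Q6, Q7, Q8, Q9, Q10, Q11, Q12} — every rack is covered.
No single PDU has all 12 racks (the largest, S2, has 8), so 2 is optimal.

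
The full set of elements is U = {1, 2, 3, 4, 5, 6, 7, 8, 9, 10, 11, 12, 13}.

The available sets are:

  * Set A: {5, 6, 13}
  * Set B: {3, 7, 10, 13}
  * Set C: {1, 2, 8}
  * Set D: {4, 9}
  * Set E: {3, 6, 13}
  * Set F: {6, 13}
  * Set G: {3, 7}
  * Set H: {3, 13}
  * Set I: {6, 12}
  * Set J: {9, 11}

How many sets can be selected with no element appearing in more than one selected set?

A, C, D, G are pairwise disjoint (A={5,6,13}; C={1,2,8}; D={4,9}; G={3,7}).
Every remaining set overlaps one of these, and no 5 of the listed sets are pairwise disjoint, so 4 is the maximum.

4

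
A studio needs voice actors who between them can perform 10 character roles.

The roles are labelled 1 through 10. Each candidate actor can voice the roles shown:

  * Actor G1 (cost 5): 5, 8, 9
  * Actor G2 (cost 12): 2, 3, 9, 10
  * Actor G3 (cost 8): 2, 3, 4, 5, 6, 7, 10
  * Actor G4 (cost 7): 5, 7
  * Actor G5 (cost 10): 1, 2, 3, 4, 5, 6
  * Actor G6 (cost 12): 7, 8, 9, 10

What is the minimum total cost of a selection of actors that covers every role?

22

G5, G6 together cover every role (G5 ∪ G6 = {1, 2, 3, 4, 5, 6, 7, 8, 9, 10}); total cost 10 + 12 = 22.
The greedy pick G3, G1, G5 costs 23; no covering selection beats 22.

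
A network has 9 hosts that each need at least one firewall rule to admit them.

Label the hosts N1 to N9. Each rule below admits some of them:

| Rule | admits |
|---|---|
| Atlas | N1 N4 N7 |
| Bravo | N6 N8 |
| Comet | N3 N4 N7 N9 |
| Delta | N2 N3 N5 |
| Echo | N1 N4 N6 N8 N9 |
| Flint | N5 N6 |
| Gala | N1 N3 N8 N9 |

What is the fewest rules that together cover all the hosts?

Atlas and Delta and Echo together: Atlas ∪ Delta ∪ Echo = {N1, N2, N3, N4, N5, N6, N7, N8, N9} — every host is covered.
Only Delta contains N2, so Delta is forced; the remaining 6 hosts need at least 2 more rules (each remaining rule adds at most 5) — so at least 3 rules are needed, and 3 is optimal.

3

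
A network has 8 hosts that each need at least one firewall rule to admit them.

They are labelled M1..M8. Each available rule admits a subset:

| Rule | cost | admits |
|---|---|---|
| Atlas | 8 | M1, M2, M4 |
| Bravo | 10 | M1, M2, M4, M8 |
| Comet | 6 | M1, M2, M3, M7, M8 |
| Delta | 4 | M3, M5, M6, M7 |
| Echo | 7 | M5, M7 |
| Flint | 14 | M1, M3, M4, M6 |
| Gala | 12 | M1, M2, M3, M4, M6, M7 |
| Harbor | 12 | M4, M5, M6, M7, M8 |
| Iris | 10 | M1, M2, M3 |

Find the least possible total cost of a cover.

14

Bravo, Delta together cover every host (Bravo ∪ Delta = {M1, M2, M3, M4, M5, M6, M7, M8}); total cost 10 + 4 = 14.
The greedy pick Delta, Comet, Atlas costs 18; no covering selection beats 14.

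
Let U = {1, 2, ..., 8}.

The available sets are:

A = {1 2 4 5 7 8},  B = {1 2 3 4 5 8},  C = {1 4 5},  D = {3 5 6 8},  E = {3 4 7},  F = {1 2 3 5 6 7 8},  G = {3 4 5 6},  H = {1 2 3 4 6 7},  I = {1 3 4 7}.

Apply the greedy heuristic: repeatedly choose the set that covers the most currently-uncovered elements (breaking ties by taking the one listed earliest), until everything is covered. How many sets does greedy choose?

Greedy: pick F (covers 7 new) → pick A (covers 1 new). Total picks: 2.

2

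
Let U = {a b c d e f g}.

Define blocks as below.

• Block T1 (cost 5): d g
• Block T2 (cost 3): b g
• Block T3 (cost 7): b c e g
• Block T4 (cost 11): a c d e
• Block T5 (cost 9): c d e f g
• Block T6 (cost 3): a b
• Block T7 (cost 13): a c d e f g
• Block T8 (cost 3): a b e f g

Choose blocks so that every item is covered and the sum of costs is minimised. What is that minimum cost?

T5, T8 together cover every item (T5 ∪ T8 = {a, b, c, d, e, f, g}); total cost 9 + 3 = 12.
No covering selection has total cost below 12.

12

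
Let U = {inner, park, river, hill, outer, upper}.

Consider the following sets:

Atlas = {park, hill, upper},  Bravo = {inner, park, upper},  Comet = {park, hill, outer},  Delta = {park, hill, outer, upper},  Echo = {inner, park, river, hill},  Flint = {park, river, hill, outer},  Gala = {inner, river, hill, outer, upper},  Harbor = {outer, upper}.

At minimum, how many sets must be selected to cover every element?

Take {Atlas, Gala}. Their union is {inner, park, river, hill, outer, upper}, which is all 6 elements.
No single set has all 6 elements (the largest, Gala, has 5), so 2 is optimal.

2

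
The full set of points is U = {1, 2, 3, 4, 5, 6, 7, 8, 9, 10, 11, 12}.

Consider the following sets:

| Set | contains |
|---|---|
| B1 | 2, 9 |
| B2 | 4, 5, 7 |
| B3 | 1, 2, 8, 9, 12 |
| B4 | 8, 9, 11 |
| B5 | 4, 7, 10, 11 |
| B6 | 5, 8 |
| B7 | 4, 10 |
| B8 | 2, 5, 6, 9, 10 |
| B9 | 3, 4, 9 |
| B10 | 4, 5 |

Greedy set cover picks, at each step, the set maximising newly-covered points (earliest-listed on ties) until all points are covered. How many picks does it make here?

4

Greedy: pick B3 (covers 5 new) → pick B5 (covers 4 new) → pick B8 (covers 2 new) → pick B9 (covers 1 new). Total picks: 4.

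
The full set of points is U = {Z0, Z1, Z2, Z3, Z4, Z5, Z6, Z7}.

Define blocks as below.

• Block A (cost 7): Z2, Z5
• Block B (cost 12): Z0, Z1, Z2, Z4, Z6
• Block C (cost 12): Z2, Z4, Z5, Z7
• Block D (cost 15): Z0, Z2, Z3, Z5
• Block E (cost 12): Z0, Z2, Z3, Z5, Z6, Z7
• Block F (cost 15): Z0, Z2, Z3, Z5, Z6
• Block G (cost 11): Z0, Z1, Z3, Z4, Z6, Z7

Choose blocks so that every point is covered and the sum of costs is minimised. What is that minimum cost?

18

A, G together cover every point (A ∪ G = {Z0, Z1, Z2, Z3, Z4, Z5, Z6, Z7}); total cost 7 + 11 = 18.
No covering selection has total cost below 18.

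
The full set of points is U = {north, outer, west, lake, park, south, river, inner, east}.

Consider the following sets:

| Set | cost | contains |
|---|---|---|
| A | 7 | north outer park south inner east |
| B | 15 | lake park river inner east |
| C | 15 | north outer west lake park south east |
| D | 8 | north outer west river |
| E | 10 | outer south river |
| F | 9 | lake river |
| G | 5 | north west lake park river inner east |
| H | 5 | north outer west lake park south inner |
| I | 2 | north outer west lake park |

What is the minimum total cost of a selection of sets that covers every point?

G, H together cover every point (G ∪ H = {north, outer, west, lake, park, south, river, inner, east}); total cost 5 + 5 = 10.
The greedy pick I, G, H costs 12; no covering selection beats 10.

10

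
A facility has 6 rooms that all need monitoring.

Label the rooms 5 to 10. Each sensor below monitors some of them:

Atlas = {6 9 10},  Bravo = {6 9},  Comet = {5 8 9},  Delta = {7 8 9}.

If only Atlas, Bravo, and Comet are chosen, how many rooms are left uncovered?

1

Union of Atlas, Bravo, Comet = {5, 6, 8, 9, 10}.
Not covered: 7 — 1 room.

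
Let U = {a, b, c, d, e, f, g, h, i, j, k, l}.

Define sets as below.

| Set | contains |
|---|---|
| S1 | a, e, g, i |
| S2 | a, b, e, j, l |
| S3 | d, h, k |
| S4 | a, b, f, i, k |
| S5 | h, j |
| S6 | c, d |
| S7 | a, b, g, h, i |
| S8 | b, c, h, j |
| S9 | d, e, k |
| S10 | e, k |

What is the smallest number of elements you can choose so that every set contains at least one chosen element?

Take T = {a, d, h, k}. Each listed set contains at least one of these, so T is a hitting set of size 4.
No choice of 3 elements meets every set, so 4 is the minimum.

4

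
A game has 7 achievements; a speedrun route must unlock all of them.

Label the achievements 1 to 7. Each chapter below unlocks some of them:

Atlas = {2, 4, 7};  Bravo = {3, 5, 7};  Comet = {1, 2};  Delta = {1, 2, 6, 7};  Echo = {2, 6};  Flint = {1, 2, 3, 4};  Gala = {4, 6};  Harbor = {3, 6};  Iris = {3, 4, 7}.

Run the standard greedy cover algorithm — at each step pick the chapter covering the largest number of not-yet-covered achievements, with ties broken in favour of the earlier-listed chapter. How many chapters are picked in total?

Greedy: pick Delta (covers 4 new) → pick Bravo (covers 2 new) → pick Atlas (covers 1 new). Total picks: 3.

3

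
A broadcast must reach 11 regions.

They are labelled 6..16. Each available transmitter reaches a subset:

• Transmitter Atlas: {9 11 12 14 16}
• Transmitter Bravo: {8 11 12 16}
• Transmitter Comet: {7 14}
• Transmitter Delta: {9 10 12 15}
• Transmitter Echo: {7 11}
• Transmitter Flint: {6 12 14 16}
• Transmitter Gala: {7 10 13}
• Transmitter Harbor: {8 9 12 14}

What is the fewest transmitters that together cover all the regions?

4

Take {Bravo, Delta, Flint, Gala}. Their union is {6, 7, 8, 9, 10, 11, 12, 13, 14, 15, 16}, which is all 11 regions.
Only Flint contains 6, so Flint is forced; the remaining 7 regions need at least 3 more transmitters (each remaining transmitter adds at most 3) — so at least 4 transmitters are needed, and 4 is optimal.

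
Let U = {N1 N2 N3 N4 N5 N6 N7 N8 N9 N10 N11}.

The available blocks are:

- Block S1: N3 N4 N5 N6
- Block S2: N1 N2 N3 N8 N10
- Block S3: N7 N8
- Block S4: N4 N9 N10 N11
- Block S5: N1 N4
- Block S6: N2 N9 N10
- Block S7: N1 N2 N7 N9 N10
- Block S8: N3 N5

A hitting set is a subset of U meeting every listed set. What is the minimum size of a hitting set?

Take H = {N2, N4, N5, N7}. Each listed block contains at least one of these, so H is a hitting set of size 4.
The blocks S3, S5, S6, S8 are pairwise disjoint, so any hitting set needs a separate item for each — at least 4. Hence 4 is optimal.

4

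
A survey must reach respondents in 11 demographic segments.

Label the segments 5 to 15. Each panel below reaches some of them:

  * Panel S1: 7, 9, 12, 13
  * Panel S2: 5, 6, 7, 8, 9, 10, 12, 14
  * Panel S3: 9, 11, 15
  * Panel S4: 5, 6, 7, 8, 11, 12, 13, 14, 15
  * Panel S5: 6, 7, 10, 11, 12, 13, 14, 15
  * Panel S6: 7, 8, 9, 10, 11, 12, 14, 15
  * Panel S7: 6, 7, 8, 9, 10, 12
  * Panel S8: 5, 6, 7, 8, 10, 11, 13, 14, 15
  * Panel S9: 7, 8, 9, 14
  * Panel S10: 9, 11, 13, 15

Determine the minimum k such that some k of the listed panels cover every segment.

S1 and S8 together: S1 ∪ S8 = {5, 6, 7, 8, 9, 10, 11, 12, 13, 14, 15} — every segment is covered.
No single panel has all 11 segments (the largest, S4, has 9), so 2 is optimal.

2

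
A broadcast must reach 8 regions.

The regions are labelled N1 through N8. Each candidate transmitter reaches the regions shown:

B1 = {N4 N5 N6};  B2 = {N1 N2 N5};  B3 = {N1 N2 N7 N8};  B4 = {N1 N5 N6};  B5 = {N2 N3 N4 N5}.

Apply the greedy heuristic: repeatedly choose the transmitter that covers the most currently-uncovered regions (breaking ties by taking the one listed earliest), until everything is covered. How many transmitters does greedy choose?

3

Greedy: pick B3 (covers 4 new) → pick B1 (covers 3 new) → pick B5 (covers 1 new). Total picks: 3.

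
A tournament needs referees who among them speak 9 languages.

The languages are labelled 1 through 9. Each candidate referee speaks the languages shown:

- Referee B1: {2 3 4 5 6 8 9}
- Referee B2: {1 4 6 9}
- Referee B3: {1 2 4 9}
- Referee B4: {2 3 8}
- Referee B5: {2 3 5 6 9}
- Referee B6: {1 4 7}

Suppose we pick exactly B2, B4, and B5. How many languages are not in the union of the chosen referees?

1

Union of B2, B4, B5 = {1, 2, 3, 4, 5, 6, 8, 9}.
Not covered: 7 — 1 language.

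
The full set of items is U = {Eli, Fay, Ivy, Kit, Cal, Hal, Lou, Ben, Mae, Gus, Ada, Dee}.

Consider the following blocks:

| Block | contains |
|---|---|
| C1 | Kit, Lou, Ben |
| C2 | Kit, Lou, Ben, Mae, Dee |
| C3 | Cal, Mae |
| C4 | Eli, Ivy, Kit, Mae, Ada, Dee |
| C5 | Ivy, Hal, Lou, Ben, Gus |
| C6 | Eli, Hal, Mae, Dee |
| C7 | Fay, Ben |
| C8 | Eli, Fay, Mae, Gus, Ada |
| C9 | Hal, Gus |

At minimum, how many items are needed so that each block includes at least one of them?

3

Take H = {Ben, Mae, Gus}. Each listed block contains at least one of these, so H is a hitting set of size 3.
The blocks C4, C7, C9 are pairwise disjoint, so any hitting set needs a separate item for each — at least 3. Hence 3 is optimal.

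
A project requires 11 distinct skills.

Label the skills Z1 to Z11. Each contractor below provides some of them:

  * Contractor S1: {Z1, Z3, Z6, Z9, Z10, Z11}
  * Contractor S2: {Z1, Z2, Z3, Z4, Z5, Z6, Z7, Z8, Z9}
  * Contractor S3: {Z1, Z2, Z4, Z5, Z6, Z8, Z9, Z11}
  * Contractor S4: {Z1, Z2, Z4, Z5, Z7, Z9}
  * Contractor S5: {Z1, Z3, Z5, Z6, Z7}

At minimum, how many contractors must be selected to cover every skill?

2

Take {S1, S2}. Their union is {Z1, Z2, Z3, Z4, Z5, Z6, Z7, Z8, Z9, Z10, Z11}, which is all 11 skills.
No single contractor has all 11 skills (the largest, S2, has 9), so 2 is optimal.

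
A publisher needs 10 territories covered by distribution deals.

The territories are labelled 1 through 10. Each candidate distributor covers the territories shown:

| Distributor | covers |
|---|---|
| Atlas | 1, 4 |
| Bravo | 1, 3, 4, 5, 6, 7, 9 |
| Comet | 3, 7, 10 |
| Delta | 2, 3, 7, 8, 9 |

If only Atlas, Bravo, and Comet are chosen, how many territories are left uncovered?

2

Union of Atlas, Bravo, Comet = {1, 3, 4, 5, 6, 7, 9, 10}.
Not covered: 2, 8 — 2 territories.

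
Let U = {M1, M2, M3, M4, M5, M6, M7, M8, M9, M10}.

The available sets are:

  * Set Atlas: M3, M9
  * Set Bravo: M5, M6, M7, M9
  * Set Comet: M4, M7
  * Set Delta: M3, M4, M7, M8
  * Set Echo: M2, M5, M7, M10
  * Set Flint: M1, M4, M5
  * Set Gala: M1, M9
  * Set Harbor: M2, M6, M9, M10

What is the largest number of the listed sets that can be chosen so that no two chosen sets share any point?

2

Comet, Harbor are pairwise disjoint (Comet={M4,M7}; Harbor={M2,M6,M9,M10}).
Every remaining set overlaps one of these, and no 3 of the listed sets are pairwise disjoint, so 2 is the maximum.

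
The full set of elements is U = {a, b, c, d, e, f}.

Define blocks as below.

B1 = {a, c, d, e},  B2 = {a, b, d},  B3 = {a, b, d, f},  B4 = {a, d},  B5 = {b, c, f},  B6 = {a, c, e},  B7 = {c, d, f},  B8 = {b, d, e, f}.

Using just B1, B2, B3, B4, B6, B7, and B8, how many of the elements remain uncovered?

Union of B1, B2, B3, B4, B6, B7, B8 = {a, b, c, d, e, f} — that's every element, so 0 are uncovered.

0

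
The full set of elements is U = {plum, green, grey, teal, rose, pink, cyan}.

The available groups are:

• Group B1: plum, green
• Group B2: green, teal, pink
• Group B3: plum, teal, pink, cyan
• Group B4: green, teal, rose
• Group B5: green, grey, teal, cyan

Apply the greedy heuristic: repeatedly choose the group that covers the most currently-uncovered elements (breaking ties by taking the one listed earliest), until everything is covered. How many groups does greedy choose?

Greedy: pick B3 (covers 4 new) → pick B4 (covers 2 new) → pick B5 (covers 1 new). Total picks: 3.

3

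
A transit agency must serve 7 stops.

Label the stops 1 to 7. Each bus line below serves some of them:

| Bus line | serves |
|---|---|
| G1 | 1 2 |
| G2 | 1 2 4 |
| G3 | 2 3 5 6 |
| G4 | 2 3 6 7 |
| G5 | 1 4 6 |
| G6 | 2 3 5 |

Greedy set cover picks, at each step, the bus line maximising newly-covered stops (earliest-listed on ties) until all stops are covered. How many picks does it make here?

Greedy: pick G3 (covers 4 new) → pick G2 (covers 2 new) → pick G4 (covers 1 new). Total picks: 3.

3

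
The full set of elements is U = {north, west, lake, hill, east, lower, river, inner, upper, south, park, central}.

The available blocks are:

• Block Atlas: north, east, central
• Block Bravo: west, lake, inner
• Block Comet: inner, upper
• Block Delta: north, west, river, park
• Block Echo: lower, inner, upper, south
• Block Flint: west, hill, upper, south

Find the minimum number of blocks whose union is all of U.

5

Atlas and Bravo and Delta and Echo and Flint together: Atlas ∪ Bravo ∪ Delta ∪ Echo ∪ Flint = {north, west, lake, hill, east, lower, river, inner, upper, south, park, central} — every element is covered.
No 4 of the 6 blocks cover everything (all 15 combinations miss at least one element), so 5 is optimal.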